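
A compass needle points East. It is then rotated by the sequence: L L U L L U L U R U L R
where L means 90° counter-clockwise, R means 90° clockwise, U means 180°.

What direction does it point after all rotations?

Start: East
  L (left (90° counter-clockwise)) -> North
  L (left (90° counter-clockwise)) -> West
  U (U-turn (180°)) -> East
  L (left (90° counter-clockwise)) -> North
  L (left (90° counter-clockwise)) -> West
  U (U-turn (180°)) -> East
  L (left (90° counter-clockwise)) -> North
  U (U-turn (180°)) -> South
  R (right (90° clockwise)) -> West
  U (U-turn (180°)) -> East
  L (left (90° counter-clockwise)) -> North
  R (right (90° clockwise)) -> East
Final: East

Answer: Final heading: East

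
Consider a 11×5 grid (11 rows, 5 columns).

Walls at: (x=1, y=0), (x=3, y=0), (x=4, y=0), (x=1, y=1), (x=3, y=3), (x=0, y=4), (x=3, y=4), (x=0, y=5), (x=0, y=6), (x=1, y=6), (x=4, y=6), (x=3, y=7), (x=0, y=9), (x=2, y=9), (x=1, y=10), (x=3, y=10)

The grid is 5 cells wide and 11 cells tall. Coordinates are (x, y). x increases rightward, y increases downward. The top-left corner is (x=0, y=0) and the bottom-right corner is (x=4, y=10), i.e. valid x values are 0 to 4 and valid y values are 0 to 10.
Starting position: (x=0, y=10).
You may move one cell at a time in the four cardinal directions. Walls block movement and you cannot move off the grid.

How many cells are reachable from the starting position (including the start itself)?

BFS flood-fill from (x=0, y=10):
  Distance 0: (x=0, y=10)
Total reachable: 1 (grid has 39 open cells total)

Answer: Reachable cells: 1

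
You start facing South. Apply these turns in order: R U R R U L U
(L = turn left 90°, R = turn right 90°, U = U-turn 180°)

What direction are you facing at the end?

Start: South
  R (right (90° clockwise)) -> West
  U (U-turn (180°)) -> East
  R (right (90° clockwise)) -> South
  R (right (90° clockwise)) -> West
  U (U-turn (180°)) -> East
  L (left (90° counter-clockwise)) -> North
  U (U-turn (180°)) -> South
Final: South

Answer: Final heading: South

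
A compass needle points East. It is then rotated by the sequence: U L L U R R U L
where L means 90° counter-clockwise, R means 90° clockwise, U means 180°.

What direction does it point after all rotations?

Start: East
  U (U-turn (180°)) -> West
  L (left (90° counter-clockwise)) -> South
  L (left (90° counter-clockwise)) -> East
  U (U-turn (180°)) -> West
  R (right (90° clockwise)) -> North
  R (right (90° clockwise)) -> East
  U (U-turn (180°)) -> West
  L (left (90° counter-clockwise)) -> South
Final: South

Answer: Final heading: South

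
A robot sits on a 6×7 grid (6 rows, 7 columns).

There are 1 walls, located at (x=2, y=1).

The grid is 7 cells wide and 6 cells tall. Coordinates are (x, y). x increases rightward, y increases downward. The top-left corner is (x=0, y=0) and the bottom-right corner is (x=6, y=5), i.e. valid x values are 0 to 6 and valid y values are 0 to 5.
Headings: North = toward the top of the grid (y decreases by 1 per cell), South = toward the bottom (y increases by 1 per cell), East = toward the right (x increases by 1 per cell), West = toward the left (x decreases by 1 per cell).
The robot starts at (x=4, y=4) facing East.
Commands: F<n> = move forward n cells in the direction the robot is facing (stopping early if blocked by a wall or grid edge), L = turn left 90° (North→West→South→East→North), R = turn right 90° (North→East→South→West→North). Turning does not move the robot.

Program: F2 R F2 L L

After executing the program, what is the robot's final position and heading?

Answer: Final position: (x=6, y=5), facing North

Derivation:
Start: (x=4, y=4), facing East
  F2: move forward 2, now at (x=6, y=4)
  R: turn right, now facing South
  F2: move forward 1/2 (blocked), now at (x=6, y=5)
  L: turn left, now facing East
  L: turn left, now facing North
Final: (x=6, y=5), facing North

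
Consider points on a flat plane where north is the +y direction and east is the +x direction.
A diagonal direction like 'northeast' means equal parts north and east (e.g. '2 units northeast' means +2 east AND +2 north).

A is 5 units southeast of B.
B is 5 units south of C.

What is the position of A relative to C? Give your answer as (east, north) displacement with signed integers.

Answer: A is at (east=5, north=-10) relative to C.

Derivation:
Place C at the origin (east=0, north=0).
  B is 5 units south of C: delta (east=+0, north=-5); B at (east=0, north=-5).
  A is 5 units southeast of B: delta (east=+5, north=-5); A at (east=5, north=-10).
Therefore A relative to C: (east=5, north=-10).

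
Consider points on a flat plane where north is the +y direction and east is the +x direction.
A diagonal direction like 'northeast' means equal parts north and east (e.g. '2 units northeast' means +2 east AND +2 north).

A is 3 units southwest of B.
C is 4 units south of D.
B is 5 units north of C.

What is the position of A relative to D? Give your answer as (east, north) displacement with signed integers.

Answer: A is at (east=-3, north=-2) relative to D.

Derivation:
Place D at the origin (east=0, north=0).
  C is 4 units south of D: delta (east=+0, north=-4); C at (east=0, north=-4).
  B is 5 units north of C: delta (east=+0, north=+5); B at (east=0, north=1).
  A is 3 units southwest of B: delta (east=-3, north=-3); A at (east=-3, north=-2).
Therefore A relative to D: (east=-3, north=-2).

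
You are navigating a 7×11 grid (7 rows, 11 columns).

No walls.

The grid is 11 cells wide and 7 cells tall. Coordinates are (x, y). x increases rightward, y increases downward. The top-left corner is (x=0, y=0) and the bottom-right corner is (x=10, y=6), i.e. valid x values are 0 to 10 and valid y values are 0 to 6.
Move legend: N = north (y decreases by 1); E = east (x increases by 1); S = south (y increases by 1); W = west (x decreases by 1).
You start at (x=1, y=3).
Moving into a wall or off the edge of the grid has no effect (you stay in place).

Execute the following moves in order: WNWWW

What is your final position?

Answer: Final position: (x=0, y=2)

Derivation:
Start: (x=1, y=3)
  W (west): (x=1, y=3) -> (x=0, y=3)
  N (north): (x=0, y=3) -> (x=0, y=2)
  [×3]W (west): blocked, stay at (x=0, y=2)
Final: (x=0, y=2)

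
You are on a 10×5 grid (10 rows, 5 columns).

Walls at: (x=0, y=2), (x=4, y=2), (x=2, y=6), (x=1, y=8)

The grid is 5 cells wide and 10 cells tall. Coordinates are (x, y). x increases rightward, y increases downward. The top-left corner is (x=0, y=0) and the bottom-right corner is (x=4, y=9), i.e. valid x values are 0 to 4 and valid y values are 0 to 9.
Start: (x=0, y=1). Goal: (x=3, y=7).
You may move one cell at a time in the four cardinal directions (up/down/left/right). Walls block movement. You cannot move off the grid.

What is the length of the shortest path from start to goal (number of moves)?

Answer: Shortest path length: 9

Derivation:
BFS from (x=0, y=1) until reaching (x=3, y=7):
  Distance 0: (x=0, y=1)
  Distance 1: (x=0, y=0), (x=1, y=1)
  Distance 2: (x=1, y=0), (x=2, y=1), (x=1, y=2)
  Distance 3: (x=2, y=0), (x=3, y=1), (x=2, y=2), (x=1, y=3)
  Distance 4: (x=3, y=0), (x=4, y=1), (x=3, y=2), (x=0, y=3), (x=2, y=3), (x=1, y=4)
  Distance 5: (x=4, y=0), (x=3, y=3), (x=0, y=4), (x=2, y=4), (x=1, y=5)
  Distance 6: (x=4, y=3), (x=3, y=4), (x=0, y=5), (x=2, y=5), (x=1, y=6)
  Distance 7: (x=4, y=4), (x=3, y=5), (x=0, y=6), (x=1, y=7)
  Distance 8: (x=4, y=5), (x=3, y=6), (x=0, y=7), (x=2, y=7)
  Distance 9: (x=4, y=6), (x=3, y=7), (x=0, y=8), (x=2, y=8)  <- goal reached here
One shortest path (9 moves): (x=0, y=1) -> (x=1, y=1) -> (x=2, y=1) -> (x=3, y=1) -> (x=3, y=2) -> (x=3, y=3) -> (x=3, y=4) -> (x=3, y=5) -> (x=3, y=6) -> (x=3, y=7)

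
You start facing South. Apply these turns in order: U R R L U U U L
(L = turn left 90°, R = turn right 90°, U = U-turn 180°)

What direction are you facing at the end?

Answer: Final heading: South

Derivation:
Start: South
  U (U-turn (180°)) -> North
  R (right (90° clockwise)) -> East
  R (right (90° clockwise)) -> South
  L (left (90° counter-clockwise)) -> East
  U (U-turn (180°)) -> West
  U (U-turn (180°)) -> East
  U (U-turn (180°)) -> West
  L (left (90° counter-clockwise)) -> South
Final: South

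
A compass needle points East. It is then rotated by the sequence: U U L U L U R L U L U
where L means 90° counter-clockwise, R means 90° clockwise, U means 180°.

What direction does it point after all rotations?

Answer: Final heading: South

Derivation:
Start: East
  U (U-turn (180°)) -> West
  U (U-turn (180°)) -> East
  L (left (90° counter-clockwise)) -> North
  U (U-turn (180°)) -> South
  L (left (90° counter-clockwise)) -> East
  U (U-turn (180°)) -> West
  R (right (90° clockwise)) -> North
  L (left (90° counter-clockwise)) -> West
  U (U-turn (180°)) -> East
  L (left (90° counter-clockwise)) -> North
  U (U-turn (180°)) -> South
Final: South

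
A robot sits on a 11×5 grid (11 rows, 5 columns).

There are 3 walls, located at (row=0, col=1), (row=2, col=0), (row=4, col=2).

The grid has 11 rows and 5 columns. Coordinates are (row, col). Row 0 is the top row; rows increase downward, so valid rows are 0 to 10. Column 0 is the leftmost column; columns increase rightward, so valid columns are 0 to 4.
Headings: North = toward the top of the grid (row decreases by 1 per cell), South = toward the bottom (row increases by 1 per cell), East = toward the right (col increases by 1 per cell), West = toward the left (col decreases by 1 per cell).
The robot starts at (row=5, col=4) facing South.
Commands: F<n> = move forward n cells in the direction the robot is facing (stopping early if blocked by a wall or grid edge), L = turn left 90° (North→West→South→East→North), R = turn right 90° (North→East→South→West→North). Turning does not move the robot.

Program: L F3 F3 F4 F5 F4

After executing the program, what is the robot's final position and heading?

Start: (row=5, col=4), facing South
  L: turn left, now facing East
  F3: move forward 0/3 (blocked), now at (row=5, col=4)
  F3: move forward 0/3 (blocked), now at (row=5, col=4)
  F4: move forward 0/4 (blocked), now at (row=5, col=4)
  F5: move forward 0/5 (blocked), now at (row=5, col=4)
  F4: move forward 0/4 (blocked), now at (row=5, col=4)
Final: (row=5, col=4), facing East

Answer: Final position: (row=5, col=4), facing East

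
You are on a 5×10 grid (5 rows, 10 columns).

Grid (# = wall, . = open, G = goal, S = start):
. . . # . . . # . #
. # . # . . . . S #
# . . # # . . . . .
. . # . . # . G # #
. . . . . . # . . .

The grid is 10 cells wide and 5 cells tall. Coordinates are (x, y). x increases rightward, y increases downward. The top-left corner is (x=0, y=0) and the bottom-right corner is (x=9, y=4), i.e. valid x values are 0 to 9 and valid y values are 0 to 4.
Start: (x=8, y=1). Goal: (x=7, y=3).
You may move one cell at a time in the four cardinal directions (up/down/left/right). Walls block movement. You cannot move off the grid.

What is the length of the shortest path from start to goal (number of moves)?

Answer: Shortest path length: 3

Derivation:
BFS from (x=8, y=1) until reaching (x=7, y=3):
  Distance 0: (x=8, y=1)
  Distance 1: (x=8, y=0), (x=7, y=1), (x=8, y=2)
  Distance 2: (x=6, y=1), (x=7, y=2), (x=9, y=2)
  Distance 3: (x=6, y=0), (x=5, y=1), (x=6, y=2), (x=7, y=3)  <- goal reached here
One shortest path (3 moves): (x=8, y=1) -> (x=7, y=1) -> (x=7, y=2) -> (x=7, y=3)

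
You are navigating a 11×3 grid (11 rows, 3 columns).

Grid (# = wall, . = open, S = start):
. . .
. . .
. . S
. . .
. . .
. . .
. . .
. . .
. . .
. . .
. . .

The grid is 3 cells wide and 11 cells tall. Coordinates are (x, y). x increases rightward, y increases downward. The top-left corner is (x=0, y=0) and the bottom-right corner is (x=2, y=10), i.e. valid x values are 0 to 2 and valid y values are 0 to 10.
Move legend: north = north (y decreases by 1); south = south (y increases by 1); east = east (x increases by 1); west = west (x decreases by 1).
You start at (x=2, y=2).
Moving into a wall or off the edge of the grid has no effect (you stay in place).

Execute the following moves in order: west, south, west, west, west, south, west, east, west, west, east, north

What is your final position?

Start: (x=2, y=2)
  west (west): (x=2, y=2) -> (x=1, y=2)
  south (south): (x=1, y=2) -> (x=1, y=3)
  west (west): (x=1, y=3) -> (x=0, y=3)
  west (west): blocked, stay at (x=0, y=3)
  west (west): blocked, stay at (x=0, y=3)
  south (south): (x=0, y=3) -> (x=0, y=4)
  west (west): blocked, stay at (x=0, y=4)
  east (east): (x=0, y=4) -> (x=1, y=4)
  west (west): (x=1, y=4) -> (x=0, y=4)
  west (west): blocked, stay at (x=0, y=4)
  east (east): (x=0, y=4) -> (x=1, y=4)
  north (north): (x=1, y=4) -> (x=1, y=3)
Final: (x=1, y=3)

Answer: Final position: (x=1, y=3)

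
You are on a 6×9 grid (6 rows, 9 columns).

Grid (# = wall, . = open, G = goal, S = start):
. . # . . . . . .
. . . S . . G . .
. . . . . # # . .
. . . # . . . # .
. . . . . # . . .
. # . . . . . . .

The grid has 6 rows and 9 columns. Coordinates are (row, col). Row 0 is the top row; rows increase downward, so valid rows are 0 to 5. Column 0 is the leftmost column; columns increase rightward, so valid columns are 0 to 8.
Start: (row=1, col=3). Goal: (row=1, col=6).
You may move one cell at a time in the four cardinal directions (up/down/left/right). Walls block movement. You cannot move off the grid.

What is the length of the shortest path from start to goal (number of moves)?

Answer: Shortest path length: 3

Derivation:
BFS from (row=1, col=3) until reaching (row=1, col=6):
  Distance 0: (row=1, col=3)
  Distance 1: (row=0, col=3), (row=1, col=2), (row=1, col=4), (row=2, col=3)
  Distance 2: (row=0, col=4), (row=1, col=1), (row=1, col=5), (row=2, col=2), (row=2, col=4)
  Distance 3: (row=0, col=1), (row=0, col=5), (row=1, col=0), (row=1, col=6), (row=2, col=1), (row=3, col=2), (row=3, col=4)  <- goal reached here
One shortest path (3 moves): (row=1, col=3) -> (row=1, col=4) -> (row=1, col=5) -> (row=1, col=6)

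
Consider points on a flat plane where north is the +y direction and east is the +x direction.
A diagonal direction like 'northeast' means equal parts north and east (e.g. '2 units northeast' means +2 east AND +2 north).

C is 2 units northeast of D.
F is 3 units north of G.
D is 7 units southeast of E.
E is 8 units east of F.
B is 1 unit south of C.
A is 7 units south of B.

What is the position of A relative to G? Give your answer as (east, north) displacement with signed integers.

Place G at the origin (east=0, north=0).
  F is 3 units north of G: delta (east=+0, north=+3); F at (east=0, north=3).
  E is 8 units east of F: delta (east=+8, north=+0); E at (east=8, north=3).
  D is 7 units southeast of E: delta (east=+7, north=-7); D at (east=15, north=-4).
  C is 2 units northeast of D: delta (east=+2, north=+2); C at (east=17, north=-2).
  B is 1 unit south of C: delta (east=+0, north=-1); B at (east=17, north=-3).
  A is 7 units south of B: delta (east=+0, north=-7); A at (east=17, north=-10).
Therefore A relative to G: (east=17, north=-10).

Answer: A is at (east=17, north=-10) relative to G.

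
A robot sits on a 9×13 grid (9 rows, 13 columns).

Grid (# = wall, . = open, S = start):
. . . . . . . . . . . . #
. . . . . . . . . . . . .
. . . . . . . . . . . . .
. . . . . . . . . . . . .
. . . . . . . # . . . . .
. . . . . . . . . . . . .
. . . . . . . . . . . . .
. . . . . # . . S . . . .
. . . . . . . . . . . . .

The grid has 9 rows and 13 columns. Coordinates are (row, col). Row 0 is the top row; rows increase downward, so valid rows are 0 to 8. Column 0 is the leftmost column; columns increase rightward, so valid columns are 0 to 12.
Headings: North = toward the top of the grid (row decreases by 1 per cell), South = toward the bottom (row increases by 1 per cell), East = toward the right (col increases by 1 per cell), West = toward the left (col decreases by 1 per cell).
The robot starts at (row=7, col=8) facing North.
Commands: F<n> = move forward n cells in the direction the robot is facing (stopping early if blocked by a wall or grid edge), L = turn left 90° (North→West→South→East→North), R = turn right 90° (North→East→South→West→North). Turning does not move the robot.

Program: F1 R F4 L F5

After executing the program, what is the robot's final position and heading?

Start: (row=7, col=8), facing North
  F1: move forward 1, now at (row=6, col=8)
  R: turn right, now facing East
  F4: move forward 4, now at (row=6, col=12)
  L: turn left, now facing North
  F5: move forward 5, now at (row=1, col=12)
Final: (row=1, col=12), facing North

Answer: Final position: (row=1, col=12), facing North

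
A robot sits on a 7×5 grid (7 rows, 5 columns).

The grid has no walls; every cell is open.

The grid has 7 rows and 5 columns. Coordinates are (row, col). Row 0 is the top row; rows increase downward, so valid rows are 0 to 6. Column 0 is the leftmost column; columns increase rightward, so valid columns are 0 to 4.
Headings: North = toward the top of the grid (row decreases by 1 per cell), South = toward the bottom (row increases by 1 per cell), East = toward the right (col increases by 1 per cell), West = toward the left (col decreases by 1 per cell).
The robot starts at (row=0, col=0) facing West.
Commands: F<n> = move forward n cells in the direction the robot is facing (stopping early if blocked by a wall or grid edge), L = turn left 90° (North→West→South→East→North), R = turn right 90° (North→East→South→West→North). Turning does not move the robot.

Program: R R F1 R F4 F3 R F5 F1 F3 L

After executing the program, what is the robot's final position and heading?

Start: (row=0, col=0), facing West
  R: turn right, now facing North
  R: turn right, now facing East
  F1: move forward 1, now at (row=0, col=1)
  R: turn right, now facing South
  F4: move forward 4, now at (row=4, col=1)
  F3: move forward 2/3 (blocked), now at (row=6, col=1)
  R: turn right, now facing West
  F5: move forward 1/5 (blocked), now at (row=6, col=0)
  F1: move forward 0/1 (blocked), now at (row=6, col=0)
  F3: move forward 0/3 (blocked), now at (row=6, col=0)
  L: turn left, now facing South
Final: (row=6, col=0), facing South

Answer: Final position: (row=6, col=0), facing South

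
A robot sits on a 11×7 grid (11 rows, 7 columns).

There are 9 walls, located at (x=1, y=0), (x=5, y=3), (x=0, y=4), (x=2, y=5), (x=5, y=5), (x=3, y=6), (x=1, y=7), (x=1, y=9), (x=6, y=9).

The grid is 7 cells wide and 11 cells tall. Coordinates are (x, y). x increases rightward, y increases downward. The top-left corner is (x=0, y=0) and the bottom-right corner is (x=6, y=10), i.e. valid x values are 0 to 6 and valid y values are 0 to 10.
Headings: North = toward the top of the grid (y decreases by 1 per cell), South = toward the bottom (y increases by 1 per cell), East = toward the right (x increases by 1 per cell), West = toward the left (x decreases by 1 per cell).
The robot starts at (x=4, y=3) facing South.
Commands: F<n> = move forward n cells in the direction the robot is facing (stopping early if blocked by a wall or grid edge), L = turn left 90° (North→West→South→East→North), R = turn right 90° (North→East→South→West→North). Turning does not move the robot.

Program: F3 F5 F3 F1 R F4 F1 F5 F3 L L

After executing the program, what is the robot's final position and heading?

Start: (x=4, y=3), facing South
  F3: move forward 3, now at (x=4, y=6)
  F5: move forward 4/5 (blocked), now at (x=4, y=10)
  F3: move forward 0/3 (blocked), now at (x=4, y=10)
  F1: move forward 0/1 (blocked), now at (x=4, y=10)
  R: turn right, now facing West
  F4: move forward 4, now at (x=0, y=10)
  F1: move forward 0/1 (blocked), now at (x=0, y=10)
  F5: move forward 0/5 (blocked), now at (x=0, y=10)
  F3: move forward 0/3 (blocked), now at (x=0, y=10)
  L: turn left, now facing South
  L: turn left, now facing East
Final: (x=0, y=10), facing East

Answer: Final position: (x=0, y=10), facing East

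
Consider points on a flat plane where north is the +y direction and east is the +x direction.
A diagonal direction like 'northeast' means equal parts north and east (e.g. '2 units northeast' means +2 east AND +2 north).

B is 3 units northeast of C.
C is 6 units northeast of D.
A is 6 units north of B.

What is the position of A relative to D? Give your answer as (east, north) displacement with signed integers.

Place D at the origin (east=0, north=0).
  C is 6 units northeast of D: delta (east=+6, north=+6); C at (east=6, north=6).
  B is 3 units northeast of C: delta (east=+3, north=+3); B at (east=9, north=9).
  A is 6 units north of B: delta (east=+0, north=+6); A at (east=9, north=15).
Therefore A relative to D: (east=9, north=15).

Answer: A is at (east=9, north=15) relative to D.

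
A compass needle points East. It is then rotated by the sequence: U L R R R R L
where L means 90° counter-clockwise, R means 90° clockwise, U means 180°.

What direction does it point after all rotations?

Answer: Final heading: East

Derivation:
Start: East
  U (U-turn (180°)) -> West
  L (left (90° counter-clockwise)) -> South
  R (right (90° clockwise)) -> West
  R (right (90° clockwise)) -> North
  R (right (90° clockwise)) -> East
  R (right (90° clockwise)) -> South
  L (left (90° counter-clockwise)) -> East
Final: East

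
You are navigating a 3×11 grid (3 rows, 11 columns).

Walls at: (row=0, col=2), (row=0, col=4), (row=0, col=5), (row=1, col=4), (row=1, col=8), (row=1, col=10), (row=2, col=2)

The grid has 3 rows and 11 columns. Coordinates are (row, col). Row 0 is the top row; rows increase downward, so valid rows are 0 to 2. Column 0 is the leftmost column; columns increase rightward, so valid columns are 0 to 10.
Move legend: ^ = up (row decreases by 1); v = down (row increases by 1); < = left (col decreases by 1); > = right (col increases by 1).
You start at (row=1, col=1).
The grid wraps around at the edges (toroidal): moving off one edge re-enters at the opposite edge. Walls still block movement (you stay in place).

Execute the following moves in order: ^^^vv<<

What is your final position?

Start: (row=1, col=1)
  ^ (up): (row=1, col=1) -> (row=0, col=1)
  ^ (up): (row=0, col=1) -> (row=2, col=1)
  ^ (up): (row=2, col=1) -> (row=1, col=1)
  v (down): (row=1, col=1) -> (row=2, col=1)
  v (down): (row=2, col=1) -> (row=0, col=1)
  < (left): (row=0, col=1) -> (row=0, col=0)
  < (left): (row=0, col=0) -> (row=0, col=10)
Final: (row=0, col=10)

Answer: Final position: (row=0, col=10)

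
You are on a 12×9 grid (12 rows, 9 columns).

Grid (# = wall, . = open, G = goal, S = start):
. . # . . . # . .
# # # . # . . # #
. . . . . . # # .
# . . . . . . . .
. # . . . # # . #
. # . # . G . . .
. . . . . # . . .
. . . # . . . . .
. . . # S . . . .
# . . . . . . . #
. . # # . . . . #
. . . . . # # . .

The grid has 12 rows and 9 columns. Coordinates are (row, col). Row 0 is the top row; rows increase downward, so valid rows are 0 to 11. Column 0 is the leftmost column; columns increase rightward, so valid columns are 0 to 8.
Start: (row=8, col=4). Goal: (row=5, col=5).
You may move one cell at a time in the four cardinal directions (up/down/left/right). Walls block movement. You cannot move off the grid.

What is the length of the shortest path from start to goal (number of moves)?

Answer: Shortest path length: 4

Derivation:
BFS from (row=8, col=4) until reaching (row=5, col=5):
  Distance 0: (row=8, col=4)
  Distance 1: (row=7, col=4), (row=8, col=5), (row=9, col=4)
  Distance 2: (row=6, col=4), (row=7, col=5), (row=8, col=6), (row=9, col=3), (row=9, col=5), (row=10, col=4)
  Distance 3: (row=5, col=4), (row=6, col=3), (row=7, col=6), (row=8, col=7), (row=9, col=2), (row=9, col=6), (row=10, col=5), (row=11, col=4)
  Distance 4: (row=4, col=4), (row=5, col=5), (row=6, col=2), (row=6, col=6), (row=7, col=7), (row=8, col=2), (row=8, col=8), (row=9, col=1), (row=9, col=7), (row=10, col=6), (row=11, col=3)  <- goal reached here
One shortest path (4 moves): (row=8, col=4) -> (row=7, col=4) -> (row=6, col=4) -> (row=5, col=4) -> (row=5, col=5)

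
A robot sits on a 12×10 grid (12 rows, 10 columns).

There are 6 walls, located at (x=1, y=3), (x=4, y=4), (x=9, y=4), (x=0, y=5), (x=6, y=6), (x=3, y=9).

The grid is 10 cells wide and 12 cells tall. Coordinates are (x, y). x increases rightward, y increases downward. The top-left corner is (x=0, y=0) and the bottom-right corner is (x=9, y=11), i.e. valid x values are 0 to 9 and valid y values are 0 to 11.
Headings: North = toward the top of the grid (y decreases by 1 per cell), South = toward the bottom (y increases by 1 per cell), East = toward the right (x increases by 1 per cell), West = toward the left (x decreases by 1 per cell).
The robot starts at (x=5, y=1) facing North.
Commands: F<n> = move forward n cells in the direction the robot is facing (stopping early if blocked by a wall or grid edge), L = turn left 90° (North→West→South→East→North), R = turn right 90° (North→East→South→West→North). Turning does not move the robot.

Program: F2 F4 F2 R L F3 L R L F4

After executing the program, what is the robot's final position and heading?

Answer: Final position: (x=1, y=0), facing West

Derivation:
Start: (x=5, y=1), facing North
  F2: move forward 1/2 (blocked), now at (x=5, y=0)
  F4: move forward 0/4 (blocked), now at (x=5, y=0)
  F2: move forward 0/2 (blocked), now at (x=5, y=0)
  R: turn right, now facing East
  L: turn left, now facing North
  F3: move forward 0/3 (blocked), now at (x=5, y=0)
  L: turn left, now facing West
  R: turn right, now facing North
  L: turn left, now facing West
  F4: move forward 4, now at (x=1, y=0)
Final: (x=1, y=0), facing West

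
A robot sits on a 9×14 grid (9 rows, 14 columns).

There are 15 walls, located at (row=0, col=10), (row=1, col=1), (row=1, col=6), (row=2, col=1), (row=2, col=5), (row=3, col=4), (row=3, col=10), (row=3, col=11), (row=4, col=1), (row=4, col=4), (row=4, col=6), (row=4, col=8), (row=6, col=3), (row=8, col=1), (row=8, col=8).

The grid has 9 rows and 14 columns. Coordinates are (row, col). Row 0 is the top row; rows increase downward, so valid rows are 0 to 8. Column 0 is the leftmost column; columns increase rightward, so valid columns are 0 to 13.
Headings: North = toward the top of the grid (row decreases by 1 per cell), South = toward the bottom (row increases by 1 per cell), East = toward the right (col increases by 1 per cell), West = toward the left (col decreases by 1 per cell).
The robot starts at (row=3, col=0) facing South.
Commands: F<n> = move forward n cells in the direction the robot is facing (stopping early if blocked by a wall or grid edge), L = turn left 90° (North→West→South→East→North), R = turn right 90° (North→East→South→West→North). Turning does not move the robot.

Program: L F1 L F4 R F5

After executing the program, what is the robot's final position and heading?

Start: (row=3, col=0), facing South
  L: turn left, now facing East
  F1: move forward 1, now at (row=3, col=1)
  L: turn left, now facing North
  F4: move forward 0/4 (blocked), now at (row=3, col=1)
  R: turn right, now facing East
  F5: move forward 2/5 (blocked), now at (row=3, col=3)
Final: (row=3, col=3), facing East

Answer: Final position: (row=3, col=3), facing East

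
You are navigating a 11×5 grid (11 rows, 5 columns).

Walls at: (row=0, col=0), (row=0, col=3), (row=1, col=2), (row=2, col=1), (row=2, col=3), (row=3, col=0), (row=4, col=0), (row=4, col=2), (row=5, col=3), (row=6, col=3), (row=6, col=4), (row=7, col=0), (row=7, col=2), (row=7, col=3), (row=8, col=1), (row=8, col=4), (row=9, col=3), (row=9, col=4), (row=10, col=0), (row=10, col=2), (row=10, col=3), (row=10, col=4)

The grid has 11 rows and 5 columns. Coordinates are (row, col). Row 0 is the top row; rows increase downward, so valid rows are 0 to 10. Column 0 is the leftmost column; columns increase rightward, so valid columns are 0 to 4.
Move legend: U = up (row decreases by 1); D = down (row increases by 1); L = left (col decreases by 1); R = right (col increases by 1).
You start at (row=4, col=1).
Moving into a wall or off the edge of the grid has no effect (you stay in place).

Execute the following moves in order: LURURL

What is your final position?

Start: (row=4, col=1)
  L (left): blocked, stay at (row=4, col=1)
  U (up): (row=4, col=1) -> (row=3, col=1)
  R (right): (row=3, col=1) -> (row=3, col=2)
  U (up): (row=3, col=2) -> (row=2, col=2)
  R (right): blocked, stay at (row=2, col=2)
  L (left): blocked, stay at (row=2, col=2)
Final: (row=2, col=2)

Answer: Final position: (row=2, col=2)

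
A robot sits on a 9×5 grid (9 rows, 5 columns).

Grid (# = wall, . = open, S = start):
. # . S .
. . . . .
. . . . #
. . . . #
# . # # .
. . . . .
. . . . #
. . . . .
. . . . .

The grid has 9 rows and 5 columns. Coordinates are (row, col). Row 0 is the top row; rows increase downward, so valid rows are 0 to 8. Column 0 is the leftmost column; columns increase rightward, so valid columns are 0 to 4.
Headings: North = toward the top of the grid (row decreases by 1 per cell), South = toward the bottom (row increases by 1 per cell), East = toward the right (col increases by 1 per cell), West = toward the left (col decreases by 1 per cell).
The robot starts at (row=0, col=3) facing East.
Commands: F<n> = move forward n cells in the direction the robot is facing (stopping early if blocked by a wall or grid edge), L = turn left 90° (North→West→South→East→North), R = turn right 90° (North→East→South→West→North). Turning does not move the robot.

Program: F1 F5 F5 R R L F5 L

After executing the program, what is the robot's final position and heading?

Answer: Final position: (row=1, col=4), facing East

Derivation:
Start: (row=0, col=3), facing East
  F1: move forward 1, now at (row=0, col=4)
  F5: move forward 0/5 (blocked), now at (row=0, col=4)
  F5: move forward 0/5 (blocked), now at (row=0, col=4)
  R: turn right, now facing South
  R: turn right, now facing West
  L: turn left, now facing South
  F5: move forward 1/5 (blocked), now at (row=1, col=4)
  L: turn left, now facing East
Final: (row=1, col=4), facing East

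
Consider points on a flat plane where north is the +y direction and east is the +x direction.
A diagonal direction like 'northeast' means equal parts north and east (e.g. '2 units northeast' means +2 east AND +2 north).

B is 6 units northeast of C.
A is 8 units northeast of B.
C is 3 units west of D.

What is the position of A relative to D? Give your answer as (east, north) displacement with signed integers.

Place D at the origin (east=0, north=0).
  C is 3 units west of D: delta (east=-3, north=+0); C at (east=-3, north=0).
  B is 6 units northeast of C: delta (east=+6, north=+6); B at (east=3, north=6).
  A is 8 units northeast of B: delta (east=+8, north=+8); A at (east=11, north=14).
Therefore A relative to D: (east=11, north=14).

Answer: A is at (east=11, north=14) relative to D.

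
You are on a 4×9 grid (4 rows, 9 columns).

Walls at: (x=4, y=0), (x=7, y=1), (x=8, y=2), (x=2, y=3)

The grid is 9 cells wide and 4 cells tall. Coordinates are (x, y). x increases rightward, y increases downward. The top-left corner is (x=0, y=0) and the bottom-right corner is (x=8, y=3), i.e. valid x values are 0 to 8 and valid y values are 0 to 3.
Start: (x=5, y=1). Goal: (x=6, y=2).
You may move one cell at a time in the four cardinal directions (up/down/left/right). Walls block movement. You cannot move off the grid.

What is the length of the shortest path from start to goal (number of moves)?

BFS from (x=5, y=1) until reaching (x=6, y=2):
  Distance 0: (x=5, y=1)
  Distance 1: (x=5, y=0), (x=4, y=1), (x=6, y=1), (x=5, y=2)
  Distance 2: (x=6, y=0), (x=3, y=1), (x=4, y=2), (x=6, y=2), (x=5, y=3)  <- goal reached here
One shortest path (2 moves): (x=5, y=1) -> (x=6, y=1) -> (x=6, y=2)

Answer: Shortest path length: 2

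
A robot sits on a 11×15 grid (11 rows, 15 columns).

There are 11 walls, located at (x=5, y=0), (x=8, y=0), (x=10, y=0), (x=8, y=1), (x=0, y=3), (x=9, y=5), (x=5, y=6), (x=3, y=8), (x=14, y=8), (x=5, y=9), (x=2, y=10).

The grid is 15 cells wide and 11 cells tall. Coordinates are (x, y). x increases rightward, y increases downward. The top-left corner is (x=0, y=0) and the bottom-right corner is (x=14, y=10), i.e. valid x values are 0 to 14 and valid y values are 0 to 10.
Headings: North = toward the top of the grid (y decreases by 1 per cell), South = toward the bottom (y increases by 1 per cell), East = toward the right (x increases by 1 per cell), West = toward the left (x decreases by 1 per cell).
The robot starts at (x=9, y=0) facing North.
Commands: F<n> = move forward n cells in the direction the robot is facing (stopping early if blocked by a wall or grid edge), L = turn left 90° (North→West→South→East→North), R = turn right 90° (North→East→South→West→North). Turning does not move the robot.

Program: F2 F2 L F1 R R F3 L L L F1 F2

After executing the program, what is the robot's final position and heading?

Start: (x=9, y=0), facing North
  F2: move forward 0/2 (blocked), now at (x=9, y=0)
  F2: move forward 0/2 (blocked), now at (x=9, y=0)
  L: turn left, now facing West
  F1: move forward 0/1 (blocked), now at (x=9, y=0)
  R: turn right, now facing North
  R: turn right, now facing East
  F3: move forward 0/3 (blocked), now at (x=9, y=0)
  L: turn left, now facing North
  L: turn left, now facing West
  L: turn left, now facing South
  F1: move forward 1, now at (x=9, y=1)
  F2: move forward 2, now at (x=9, y=3)
Final: (x=9, y=3), facing South

Answer: Final position: (x=9, y=3), facing South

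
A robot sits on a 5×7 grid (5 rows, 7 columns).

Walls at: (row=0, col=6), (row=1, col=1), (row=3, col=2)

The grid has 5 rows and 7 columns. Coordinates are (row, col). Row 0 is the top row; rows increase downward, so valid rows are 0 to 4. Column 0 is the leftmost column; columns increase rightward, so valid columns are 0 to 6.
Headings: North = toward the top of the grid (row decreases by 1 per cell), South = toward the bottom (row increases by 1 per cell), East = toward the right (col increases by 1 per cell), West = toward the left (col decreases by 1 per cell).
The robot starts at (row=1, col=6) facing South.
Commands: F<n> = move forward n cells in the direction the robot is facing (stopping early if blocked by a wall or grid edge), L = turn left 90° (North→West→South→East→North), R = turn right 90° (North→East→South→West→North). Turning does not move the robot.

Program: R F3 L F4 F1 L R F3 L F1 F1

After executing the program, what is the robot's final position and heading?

Start: (row=1, col=6), facing South
  R: turn right, now facing West
  F3: move forward 3, now at (row=1, col=3)
  L: turn left, now facing South
  F4: move forward 3/4 (blocked), now at (row=4, col=3)
  F1: move forward 0/1 (blocked), now at (row=4, col=3)
  L: turn left, now facing East
  R: turn right, now facing South
  F3: move forward 0/3 (blocked), now at (row=4, col=3)
  L: turn left, now facing East
  F1: move forward 1, now at (row=4, col=4)
  F1: move forward 1, now at (row=4, col=5)
Final: (row=4, col=5), facing East

Answer: Final position: (row=4, col=5), facing East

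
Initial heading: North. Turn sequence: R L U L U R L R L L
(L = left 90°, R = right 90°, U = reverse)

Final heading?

Start: North
  R (right (90° clockwise)) -> East
  L (left (90° counter-clockwise)) -> North
  U (U-turn (180°)) -> South
  L (left (90° counter-clockwise)) -> East
  U (U-turn (180°)) -> West
  R (right (90° clockwise)) -> North
  L (left (90° counter-clockwise)) -> West
  R (right (90° clockwise)) -> North
  L (left (90° counter-clockwise)) -> West
  L (left (90° counter-clockwise)) -> South
Final: South

Answer: Final heading: South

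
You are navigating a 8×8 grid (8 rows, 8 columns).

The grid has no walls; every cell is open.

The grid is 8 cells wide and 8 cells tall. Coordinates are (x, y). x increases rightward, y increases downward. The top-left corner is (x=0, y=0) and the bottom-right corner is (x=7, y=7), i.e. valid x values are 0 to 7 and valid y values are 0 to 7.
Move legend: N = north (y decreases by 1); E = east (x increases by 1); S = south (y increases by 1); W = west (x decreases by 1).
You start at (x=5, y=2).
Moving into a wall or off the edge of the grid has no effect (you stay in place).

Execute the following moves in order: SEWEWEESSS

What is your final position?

Answer: Final position: (x=7, y=6)

Derivation:
Start: (x=5, y=2)
  S (south): (x=5, y=2) -> (x=5, y=3)
  E (east): (x=5, y=3) -> (x=6, y=3)
  W (west): (x=6, y=3) -> (x=5, y=3)
  E (east): (x=5, y=3) -> (x=6, y=3)
  W (west): (x=6, y=3) -> (x=5, y=3)
  E (east): (x=5, y=3) -> (x=6, y=3)
  E (east): (x=6, y=3) -> (x=7, y=3)
  S (south): (x=7, y=3) -> (x=7, y=4)
  S (south): (x=7, y=4) -> (x=7, y=5)
  S (south): (x=7, y=5) -> (x=7, y=6)
Final: (x=7, y=6)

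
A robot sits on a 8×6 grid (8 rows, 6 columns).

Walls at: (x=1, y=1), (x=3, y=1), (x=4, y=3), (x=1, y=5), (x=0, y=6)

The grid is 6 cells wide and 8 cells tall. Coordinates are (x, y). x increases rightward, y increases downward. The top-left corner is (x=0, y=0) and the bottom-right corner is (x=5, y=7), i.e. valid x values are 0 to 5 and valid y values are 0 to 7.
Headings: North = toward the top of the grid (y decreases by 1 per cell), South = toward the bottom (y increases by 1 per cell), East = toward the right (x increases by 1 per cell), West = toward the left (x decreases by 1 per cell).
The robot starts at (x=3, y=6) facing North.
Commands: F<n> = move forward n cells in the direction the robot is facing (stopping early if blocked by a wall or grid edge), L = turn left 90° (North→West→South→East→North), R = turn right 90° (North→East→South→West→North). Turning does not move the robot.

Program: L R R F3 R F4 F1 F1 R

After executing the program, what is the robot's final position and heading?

Start: (x=3, y=6), facing North
  L: turn left, now facing West
  R: turn right, now facing North
  R: turn right, now facing East
  F3: move forward 2/3 (blocked), now at (x=5, y=6)
  R: turn right, now facing South
  F4: move forward 1/4 (blocked), now at (x=5, y=7)
  F1: move forward 0/1 (blocked), now at (x=5, y=7)
  F1: move forward 0/1 (blocked), now at (x=5, y=7)
  R: turn right, now facing West
Final: (x=5, y=7), facing West

Answer: Final position: (x=5, y=7), facing West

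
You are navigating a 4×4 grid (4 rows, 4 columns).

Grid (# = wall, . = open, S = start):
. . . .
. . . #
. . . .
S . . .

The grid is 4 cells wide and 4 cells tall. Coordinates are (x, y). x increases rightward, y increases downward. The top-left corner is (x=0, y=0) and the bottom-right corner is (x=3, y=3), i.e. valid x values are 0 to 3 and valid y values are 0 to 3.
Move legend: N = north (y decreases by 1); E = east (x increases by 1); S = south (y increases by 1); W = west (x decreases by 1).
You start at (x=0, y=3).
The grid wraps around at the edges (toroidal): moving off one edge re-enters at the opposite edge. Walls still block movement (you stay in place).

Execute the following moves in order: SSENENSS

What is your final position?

Answer: Final position: (x=2, y=1)

Derivation:
Start: (x=0, y=3)
  S (south): (x=0, y=3) -> (x=0, y=0)
  S (south): (x=0, y=0) -> (x=0, y=1)
  E (east): (x=0, y=1) -> (x=1, y=1)
  N (north): (x=1, y=1) -> (x=1, y=0)
  E (east): (x=1, y=0) -> (x=2, y=0)
  N (north): (x=2, y=0) -> (x=2, y=3)
  S (south): (x=2, y=3) -> (x=2, y=0)
  S (south): (x=2, y=0) -> (x=2, y=1)
Final: (x=2, y=1)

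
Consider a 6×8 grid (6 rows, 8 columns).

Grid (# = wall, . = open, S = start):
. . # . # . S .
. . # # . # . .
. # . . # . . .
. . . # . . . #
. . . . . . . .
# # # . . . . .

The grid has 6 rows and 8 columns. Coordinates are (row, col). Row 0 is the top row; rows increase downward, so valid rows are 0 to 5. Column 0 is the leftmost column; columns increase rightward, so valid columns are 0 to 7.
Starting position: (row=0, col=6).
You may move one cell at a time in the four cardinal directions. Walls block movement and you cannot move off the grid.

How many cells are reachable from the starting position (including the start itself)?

Answer: Reachable cells: 34

Derivation:
BFS flood-fill from (row=0, col=6):
  Distance 0: (row=0, col=6)
  Distance 1: (row=0, col=5), (row=0, col=7), (row=1, col=6)
  Distance 2: (row=1, col=7), (row=2, col=6)
  Distance 3: (row=2, col=5), (row=2, col=7), (row=3, col=6)
  Distance 4: (row=3, col=5), (row=4, col=6)
  Distance 5: (row=3, col=4), (row=4, col=5), (row=4, col=7), (row=5, col=6)
  Distance 6: (row=4, col=4), (row=5, col=5), (row=5, col=7)
  Distance 7: (row=4, col=3), (row=5, col=4)
  Distance 8: (row=4, col=2), (row=5, col=3)
  Distance 9: (row=3, col=2), (row=4, col=1)
  Distance 10: (row=2, col=2), (row=3, col=1), (row=4, col=0)
  Distance 11: (row=2, col=3), (row=3, col=0)
  Distance 12: (row=2, col=0)
  Distance 13: (row=1, col=0)
  Distance 14: (row=0, col=0), (row=1, col=1)
  Distance 15: (row=0, col=1)
Total reachable: 34 (grid has 36 open cells total)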